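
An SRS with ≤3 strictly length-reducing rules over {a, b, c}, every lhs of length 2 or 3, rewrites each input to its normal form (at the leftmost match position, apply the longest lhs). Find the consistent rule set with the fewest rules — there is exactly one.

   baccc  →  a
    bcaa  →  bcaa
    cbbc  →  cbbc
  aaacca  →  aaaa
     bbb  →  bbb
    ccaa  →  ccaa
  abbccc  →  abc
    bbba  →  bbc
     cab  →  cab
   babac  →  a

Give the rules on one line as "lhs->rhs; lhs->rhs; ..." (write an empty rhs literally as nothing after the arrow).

  | baccc => cccc => ac => a
  | bcaa
  | cbbc
  | aaacca => aaaca => aaaa

ac->a; ba->c; ccc->a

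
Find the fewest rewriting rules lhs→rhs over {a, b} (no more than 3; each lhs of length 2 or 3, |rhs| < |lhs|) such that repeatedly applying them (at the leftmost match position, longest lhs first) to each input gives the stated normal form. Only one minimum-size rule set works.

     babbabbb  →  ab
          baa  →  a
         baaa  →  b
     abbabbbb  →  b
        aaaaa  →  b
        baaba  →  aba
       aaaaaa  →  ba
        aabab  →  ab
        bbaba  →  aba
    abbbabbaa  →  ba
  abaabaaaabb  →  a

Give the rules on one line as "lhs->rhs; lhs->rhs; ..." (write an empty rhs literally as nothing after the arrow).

aa->b; baa->a; bb->

  | babbabbb => baabbb => abbb => ab
  | baa => a
  | baaa => aa => b
  | abbabbbb => aabbbb => bbbbb => bbb => b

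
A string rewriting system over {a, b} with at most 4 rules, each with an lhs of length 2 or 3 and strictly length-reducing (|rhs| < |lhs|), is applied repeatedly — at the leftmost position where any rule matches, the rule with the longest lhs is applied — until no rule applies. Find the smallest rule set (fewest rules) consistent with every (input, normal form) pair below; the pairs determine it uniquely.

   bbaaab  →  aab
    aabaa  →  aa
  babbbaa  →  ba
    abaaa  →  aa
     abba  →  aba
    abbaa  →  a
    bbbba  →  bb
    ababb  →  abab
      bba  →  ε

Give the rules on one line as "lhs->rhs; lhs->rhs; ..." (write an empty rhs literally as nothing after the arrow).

  | bbaaab => aab
  | aabaa => aa
  | babbbaa => babbaa => babaa => ba
  | abaaa => aa

abb->ab; baa->; bba->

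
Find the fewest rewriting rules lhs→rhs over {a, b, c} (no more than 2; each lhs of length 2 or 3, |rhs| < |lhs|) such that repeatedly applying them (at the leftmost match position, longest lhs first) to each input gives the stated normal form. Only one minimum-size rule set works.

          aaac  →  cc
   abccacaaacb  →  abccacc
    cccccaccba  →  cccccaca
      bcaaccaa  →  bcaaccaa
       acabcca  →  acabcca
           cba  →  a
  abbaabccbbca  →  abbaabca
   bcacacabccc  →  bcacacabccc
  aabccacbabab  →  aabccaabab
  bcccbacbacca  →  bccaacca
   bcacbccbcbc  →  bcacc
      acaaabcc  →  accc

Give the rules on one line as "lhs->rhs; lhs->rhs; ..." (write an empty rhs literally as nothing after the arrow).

  | aaac => cc
  | abccacaaacb => abccacccb => abccacc
  | cccccaccba => cccccaca
  | bcaaccaa

aaa->c; cb->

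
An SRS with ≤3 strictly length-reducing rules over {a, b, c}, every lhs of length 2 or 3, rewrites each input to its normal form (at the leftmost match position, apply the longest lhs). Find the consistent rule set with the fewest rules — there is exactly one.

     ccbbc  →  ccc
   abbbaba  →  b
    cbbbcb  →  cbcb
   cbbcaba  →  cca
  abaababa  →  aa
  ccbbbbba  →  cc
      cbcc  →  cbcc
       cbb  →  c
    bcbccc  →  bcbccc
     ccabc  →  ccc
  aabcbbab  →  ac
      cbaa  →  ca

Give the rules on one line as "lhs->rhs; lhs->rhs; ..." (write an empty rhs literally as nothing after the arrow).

  | ccbbc => ccc
  | abbbaba => bbaba => bba => b
  | cbbbcb => cbcb
  | cbbcaba => ccaba => cca

ab->; ba->; cbb->c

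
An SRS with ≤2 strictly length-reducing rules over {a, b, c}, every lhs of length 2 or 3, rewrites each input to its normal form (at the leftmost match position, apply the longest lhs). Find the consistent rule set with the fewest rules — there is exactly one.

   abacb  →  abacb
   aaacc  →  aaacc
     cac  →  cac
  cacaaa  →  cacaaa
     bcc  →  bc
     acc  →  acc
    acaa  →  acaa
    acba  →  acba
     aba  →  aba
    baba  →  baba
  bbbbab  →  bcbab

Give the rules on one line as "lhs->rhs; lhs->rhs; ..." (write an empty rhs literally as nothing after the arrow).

bbb->bc; bcc->bc

  | abacb
  | aaacc
  | cac
  | cacaaa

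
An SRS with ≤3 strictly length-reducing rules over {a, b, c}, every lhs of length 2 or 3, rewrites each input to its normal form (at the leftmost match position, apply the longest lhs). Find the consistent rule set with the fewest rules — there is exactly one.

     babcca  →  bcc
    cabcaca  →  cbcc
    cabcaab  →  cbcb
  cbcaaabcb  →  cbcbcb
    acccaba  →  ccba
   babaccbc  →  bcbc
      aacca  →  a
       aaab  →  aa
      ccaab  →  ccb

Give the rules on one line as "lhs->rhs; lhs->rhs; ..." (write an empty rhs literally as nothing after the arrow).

  | babcca => bcca => bcc
  | cabcaca => cbcaca => cbcca => cbcc
  | cabcaab => cbcaab => cbcab => cbcb
  | cbcaaabcb => cbcaabcb => cbcabcb => cbcbcb

ab->; ac->; ca->c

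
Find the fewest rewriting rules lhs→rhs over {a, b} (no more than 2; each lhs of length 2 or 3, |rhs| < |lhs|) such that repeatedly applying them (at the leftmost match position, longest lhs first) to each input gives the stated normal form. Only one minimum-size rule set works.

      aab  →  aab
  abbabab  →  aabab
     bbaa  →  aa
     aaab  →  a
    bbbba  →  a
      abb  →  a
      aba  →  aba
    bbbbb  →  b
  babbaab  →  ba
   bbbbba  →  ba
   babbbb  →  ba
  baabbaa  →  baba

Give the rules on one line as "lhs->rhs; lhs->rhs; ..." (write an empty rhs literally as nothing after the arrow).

aaa->ab; bb->

  | aab
  | abbabab => aabab
  | bbaa => aa
  | aaab => abb => a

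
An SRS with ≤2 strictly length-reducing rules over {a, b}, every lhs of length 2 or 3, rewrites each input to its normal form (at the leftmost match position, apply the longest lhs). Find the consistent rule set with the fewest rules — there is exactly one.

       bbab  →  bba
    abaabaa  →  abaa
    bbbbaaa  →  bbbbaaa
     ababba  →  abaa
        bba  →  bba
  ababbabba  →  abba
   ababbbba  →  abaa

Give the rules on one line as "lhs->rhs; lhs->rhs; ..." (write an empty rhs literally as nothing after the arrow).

  | bbab => bba
  | abaabaa => abaa
  | bbbbaaa
  | ababba => ababa => abaa

aab->; bab->ba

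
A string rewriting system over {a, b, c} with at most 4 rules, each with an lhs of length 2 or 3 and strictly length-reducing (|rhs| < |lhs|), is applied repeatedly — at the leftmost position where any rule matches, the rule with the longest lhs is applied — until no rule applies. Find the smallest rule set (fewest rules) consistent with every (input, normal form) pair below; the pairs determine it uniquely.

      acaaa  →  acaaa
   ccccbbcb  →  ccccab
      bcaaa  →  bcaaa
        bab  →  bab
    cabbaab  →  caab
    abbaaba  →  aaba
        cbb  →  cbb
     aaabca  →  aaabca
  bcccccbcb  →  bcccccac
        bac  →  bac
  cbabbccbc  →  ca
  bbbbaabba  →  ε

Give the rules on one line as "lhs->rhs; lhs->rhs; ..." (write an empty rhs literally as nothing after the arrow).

  | acaaa
  | ccccbbcb => ccccab
  | bcaaa
  | bab

aac->; bba->; bbc->a; bcb->ac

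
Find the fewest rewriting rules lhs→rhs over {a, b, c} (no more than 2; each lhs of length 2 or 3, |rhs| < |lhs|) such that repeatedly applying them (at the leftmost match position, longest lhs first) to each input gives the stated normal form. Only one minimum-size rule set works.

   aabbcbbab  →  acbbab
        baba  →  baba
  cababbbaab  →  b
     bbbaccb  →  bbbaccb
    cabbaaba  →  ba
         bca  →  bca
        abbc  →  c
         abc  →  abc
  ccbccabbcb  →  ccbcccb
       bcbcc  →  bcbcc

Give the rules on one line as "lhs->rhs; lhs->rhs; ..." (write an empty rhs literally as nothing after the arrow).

  | aabbcbbab => acbbab
  | baba
  | cababbbaab => cabbaab => caab => b
  | bbbaccb

abb->; caa->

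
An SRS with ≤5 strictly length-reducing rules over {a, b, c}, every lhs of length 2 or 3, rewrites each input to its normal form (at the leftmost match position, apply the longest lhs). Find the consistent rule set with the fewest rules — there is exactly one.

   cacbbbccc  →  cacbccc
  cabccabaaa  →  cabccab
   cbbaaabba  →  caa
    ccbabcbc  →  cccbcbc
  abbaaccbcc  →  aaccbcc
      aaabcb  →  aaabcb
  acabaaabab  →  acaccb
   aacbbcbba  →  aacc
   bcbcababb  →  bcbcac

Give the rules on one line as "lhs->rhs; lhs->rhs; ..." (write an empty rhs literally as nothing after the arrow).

ba->b; bab->cb; bb->; bba->

  | cacbbbccc => cacbccc
  | cabccabaaa => cabccabaa => cabccaba => cabccab
  | cbbaaabba => caabba => caa
  | ccbabcbc => cccbcbc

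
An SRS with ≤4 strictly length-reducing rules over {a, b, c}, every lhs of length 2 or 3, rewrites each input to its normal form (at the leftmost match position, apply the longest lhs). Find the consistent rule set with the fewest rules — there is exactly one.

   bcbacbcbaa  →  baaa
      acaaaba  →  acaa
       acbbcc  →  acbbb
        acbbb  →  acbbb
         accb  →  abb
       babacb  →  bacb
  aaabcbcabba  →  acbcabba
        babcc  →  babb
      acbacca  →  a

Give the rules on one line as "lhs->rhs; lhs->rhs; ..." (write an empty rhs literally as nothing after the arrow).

  | bcbacbcbaa => bacbcbaa => bacbaa => baaa
  | acaaaba => acaa
  | acbbcc => acbbb
  | acbbb

aab->; aba->a; cba->a; cc->b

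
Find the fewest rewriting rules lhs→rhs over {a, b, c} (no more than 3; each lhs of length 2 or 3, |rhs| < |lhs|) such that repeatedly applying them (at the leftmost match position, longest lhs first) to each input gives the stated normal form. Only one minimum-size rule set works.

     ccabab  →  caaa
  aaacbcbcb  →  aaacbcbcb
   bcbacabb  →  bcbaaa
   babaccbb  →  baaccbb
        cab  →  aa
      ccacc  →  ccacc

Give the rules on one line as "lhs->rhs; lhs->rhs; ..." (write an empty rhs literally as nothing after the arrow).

ab->a; cab->aa

  | ccabab => caaab => caaa
  | aaacbcbcb
  | bcbacabb => bcbaaab => bcbaaa
  | babaccbb => baaccbb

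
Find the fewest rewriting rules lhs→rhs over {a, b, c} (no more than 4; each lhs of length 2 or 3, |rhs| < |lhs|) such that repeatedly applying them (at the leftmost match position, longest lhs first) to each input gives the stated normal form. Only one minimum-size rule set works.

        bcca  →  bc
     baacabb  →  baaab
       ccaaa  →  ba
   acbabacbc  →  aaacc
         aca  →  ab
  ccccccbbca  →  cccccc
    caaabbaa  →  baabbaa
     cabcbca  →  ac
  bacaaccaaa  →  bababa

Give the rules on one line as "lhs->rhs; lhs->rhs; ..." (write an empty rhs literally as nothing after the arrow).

  | bcca => bcb => bc
  | baacabb => baaab
  | ccaaa => cbaa => caa => ba
  | acbabacbc => acabacbc => aaacbc => aaacc

ca->b; cab->a; cb->c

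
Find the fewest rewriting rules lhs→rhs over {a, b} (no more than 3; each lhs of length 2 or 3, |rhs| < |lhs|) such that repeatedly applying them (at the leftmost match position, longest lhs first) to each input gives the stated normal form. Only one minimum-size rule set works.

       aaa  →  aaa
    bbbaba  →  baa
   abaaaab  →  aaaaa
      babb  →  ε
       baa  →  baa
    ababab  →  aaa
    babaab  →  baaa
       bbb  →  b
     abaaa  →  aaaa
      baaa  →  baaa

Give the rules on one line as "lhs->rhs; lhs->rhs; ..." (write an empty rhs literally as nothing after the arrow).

  | aaa
  | bbbaba => baba => baa
  | abaaaab => aaaaab => aaaaa
  | babb => bb => ε

ab->a; abb->b; bb->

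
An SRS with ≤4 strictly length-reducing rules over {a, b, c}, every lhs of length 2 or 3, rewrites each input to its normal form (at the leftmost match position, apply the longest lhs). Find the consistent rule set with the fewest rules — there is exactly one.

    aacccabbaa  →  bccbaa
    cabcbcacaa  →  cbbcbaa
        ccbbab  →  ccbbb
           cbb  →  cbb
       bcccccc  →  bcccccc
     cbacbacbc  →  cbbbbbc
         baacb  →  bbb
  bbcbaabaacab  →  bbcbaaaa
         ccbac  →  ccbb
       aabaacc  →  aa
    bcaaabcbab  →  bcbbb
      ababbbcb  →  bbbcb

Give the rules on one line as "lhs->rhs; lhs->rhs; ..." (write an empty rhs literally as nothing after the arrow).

  | aacccabbaa => abccabbaa => accabbaa => bcabbaa => bccbaa
  | cabcbcacaa => cacbcacaa => cbbcacaa => cbbcbaa
  | ccbbab => ccbbb
  | cbb

ab->a; abb->cb; ac->b; bab->bb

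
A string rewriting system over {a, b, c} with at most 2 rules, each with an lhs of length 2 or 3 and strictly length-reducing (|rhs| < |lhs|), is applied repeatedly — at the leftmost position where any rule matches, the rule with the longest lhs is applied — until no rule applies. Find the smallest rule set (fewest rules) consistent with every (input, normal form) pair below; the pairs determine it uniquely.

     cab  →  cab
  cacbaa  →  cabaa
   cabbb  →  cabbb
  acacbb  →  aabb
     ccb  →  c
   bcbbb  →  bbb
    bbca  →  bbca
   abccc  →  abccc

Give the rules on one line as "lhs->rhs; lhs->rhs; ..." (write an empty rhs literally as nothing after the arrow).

ac->a; cb->

  | cab
  | cacbaa => cabaa
  | cabbb
  | acacbb => aacbb => aabb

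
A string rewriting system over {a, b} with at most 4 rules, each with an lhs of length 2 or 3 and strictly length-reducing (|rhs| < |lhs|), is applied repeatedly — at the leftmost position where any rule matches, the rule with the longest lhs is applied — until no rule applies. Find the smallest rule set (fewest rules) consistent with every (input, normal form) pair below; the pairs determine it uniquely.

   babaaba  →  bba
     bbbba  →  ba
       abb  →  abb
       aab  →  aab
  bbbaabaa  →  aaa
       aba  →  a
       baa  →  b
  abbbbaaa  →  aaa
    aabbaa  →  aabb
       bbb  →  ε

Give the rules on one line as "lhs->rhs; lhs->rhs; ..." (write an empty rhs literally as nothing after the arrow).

aba->a; baa->b; bbb->

  | babaaba => baaba => bba
  | bbbba => ba
  | abb
  | aab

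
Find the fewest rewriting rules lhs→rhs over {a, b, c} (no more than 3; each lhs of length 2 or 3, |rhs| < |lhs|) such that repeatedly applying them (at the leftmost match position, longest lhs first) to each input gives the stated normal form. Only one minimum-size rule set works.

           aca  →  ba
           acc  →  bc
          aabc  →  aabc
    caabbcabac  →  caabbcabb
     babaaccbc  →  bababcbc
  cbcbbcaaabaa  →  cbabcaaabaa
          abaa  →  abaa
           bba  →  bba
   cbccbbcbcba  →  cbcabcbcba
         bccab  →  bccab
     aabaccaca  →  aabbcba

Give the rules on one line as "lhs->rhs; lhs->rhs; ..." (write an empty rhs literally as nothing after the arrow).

  | aca => ba
  | acc => bc
  | aabc
  | caabbcabac => caabbcabb

ac->b; cbb->ab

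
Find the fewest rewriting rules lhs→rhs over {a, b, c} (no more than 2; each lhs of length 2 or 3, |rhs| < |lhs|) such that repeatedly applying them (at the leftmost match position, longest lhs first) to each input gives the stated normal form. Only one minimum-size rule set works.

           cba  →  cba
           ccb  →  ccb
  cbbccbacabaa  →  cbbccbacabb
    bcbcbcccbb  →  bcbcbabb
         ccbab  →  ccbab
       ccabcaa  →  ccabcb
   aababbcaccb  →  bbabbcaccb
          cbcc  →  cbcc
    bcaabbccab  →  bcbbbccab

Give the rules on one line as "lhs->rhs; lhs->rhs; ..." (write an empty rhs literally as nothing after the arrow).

aa->b; ccc->a

  | cba
  | ccb
  | cbbccbacabaa => cbbccbacabb
  | bcbcbcccbb => bcbcbabb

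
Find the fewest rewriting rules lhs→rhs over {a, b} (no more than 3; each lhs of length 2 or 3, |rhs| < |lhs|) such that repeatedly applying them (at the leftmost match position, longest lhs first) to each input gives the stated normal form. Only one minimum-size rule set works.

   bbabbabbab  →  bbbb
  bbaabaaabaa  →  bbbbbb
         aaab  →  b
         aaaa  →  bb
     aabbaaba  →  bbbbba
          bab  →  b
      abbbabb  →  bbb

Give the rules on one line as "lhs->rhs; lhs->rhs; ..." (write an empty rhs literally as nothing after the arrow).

aa->b; ab->

  | bbabbabbab => bbbabbab => bbbbab => bbbb
  | bbaabaaabaa => bbbbaaabaa => bbbbbabaa => bbbbbaa => bbbbbb
  | aaab => bab => b
  | aaaa => baa => bb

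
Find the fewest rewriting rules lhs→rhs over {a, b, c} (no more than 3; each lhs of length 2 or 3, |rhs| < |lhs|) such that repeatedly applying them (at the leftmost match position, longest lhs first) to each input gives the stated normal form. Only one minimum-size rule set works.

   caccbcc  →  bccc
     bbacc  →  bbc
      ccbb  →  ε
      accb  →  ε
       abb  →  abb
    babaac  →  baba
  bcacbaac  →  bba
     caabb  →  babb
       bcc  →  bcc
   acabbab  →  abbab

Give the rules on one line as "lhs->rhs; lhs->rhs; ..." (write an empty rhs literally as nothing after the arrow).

ac->; ca->b; cb->

  | caccbcc => bccbcc => bccc
  | bbacc => bbc
  | ccbb => cb => ε
  | accb => cb => ε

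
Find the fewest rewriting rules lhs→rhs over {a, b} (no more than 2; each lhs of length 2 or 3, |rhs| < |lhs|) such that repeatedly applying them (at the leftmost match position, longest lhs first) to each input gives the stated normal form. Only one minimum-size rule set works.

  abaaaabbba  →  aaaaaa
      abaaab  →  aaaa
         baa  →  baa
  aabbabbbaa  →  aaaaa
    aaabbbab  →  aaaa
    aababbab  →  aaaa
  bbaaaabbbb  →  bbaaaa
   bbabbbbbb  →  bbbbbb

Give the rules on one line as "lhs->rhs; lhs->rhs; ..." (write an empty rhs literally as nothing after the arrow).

ab->a; bab->

  | abaaaabbba => aaaaabbba => aaaaabba => aaaaaba => aaaaaa
  | abaaab => aaaab => aaaa
  | baa
  | aabbabbbaa => aababbbaa => aaabbbaa => aaabbaa => aaabaa => aaaaa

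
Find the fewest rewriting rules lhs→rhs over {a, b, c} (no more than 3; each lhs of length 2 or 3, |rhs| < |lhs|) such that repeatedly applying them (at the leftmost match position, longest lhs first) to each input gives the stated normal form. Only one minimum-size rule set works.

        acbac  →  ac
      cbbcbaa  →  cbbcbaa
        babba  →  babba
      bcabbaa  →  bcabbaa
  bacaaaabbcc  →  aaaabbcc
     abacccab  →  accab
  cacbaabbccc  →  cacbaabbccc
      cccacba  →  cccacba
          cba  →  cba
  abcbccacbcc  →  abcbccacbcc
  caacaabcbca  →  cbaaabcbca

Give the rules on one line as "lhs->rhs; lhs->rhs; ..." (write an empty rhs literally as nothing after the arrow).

aac->ba; bac->

  | acbac => ac
  | cbbcbaa
  | babba
  | bcabbaa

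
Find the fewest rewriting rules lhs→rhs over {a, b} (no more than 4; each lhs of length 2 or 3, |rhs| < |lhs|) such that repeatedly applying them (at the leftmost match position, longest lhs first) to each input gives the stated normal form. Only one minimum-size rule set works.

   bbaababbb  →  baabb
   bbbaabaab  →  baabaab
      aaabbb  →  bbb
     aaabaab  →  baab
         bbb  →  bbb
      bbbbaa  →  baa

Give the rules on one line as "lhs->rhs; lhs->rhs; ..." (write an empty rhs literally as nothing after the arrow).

  | bbaababbb => baababbb => baabb
  | bbbaabaab => bbaabaab => baabaab
  | aaabbb => bbb
  | aaabaab => baab

aaa->; bab->; bba->ba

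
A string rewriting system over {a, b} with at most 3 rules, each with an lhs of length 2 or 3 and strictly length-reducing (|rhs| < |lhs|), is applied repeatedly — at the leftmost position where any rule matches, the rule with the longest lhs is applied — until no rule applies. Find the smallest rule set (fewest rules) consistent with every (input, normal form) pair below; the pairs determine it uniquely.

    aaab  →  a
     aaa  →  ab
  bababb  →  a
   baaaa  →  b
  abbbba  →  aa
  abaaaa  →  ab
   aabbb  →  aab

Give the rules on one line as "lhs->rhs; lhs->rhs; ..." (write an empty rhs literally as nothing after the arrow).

  | aaab => abb => a
  | aaa => ab
  | bababb => bbabb => abb => a
  | baaaa => baaa => baa => ba => b

aaa->ab; ba->b; bb->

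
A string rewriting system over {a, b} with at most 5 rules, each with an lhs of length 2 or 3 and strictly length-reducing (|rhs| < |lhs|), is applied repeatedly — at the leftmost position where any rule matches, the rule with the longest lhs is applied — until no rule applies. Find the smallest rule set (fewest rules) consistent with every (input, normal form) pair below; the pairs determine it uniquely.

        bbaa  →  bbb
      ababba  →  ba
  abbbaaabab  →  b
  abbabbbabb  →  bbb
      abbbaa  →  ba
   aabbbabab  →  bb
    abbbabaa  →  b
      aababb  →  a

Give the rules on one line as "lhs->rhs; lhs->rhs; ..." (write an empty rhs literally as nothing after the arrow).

aa->b; aab->; ab->a; bab->b

  | bbaa => bbb
  | ababba => aabba => ba
  | abbbaaabab => abbaaabab => abaaabab => aaaabab => baabab => bab => b
  | abbabbbabb => ababbbabb => aabbbabb => bbabb => bbb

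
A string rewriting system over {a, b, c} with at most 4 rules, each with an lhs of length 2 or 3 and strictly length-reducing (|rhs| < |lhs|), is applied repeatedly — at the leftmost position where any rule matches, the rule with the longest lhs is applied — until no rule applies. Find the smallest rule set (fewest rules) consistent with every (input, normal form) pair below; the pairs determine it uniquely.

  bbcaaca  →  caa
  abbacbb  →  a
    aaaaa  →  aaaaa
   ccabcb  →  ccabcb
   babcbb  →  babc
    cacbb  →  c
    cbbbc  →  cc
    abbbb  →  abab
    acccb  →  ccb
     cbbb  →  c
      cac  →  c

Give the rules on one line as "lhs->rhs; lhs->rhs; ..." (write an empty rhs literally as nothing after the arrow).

ac->; bb->; bbb->ba; cba->c

  | bbcaaca => caaca => caa
  | abbacbb => aacbb => abb => a
  | aaaaa
  | ccabcb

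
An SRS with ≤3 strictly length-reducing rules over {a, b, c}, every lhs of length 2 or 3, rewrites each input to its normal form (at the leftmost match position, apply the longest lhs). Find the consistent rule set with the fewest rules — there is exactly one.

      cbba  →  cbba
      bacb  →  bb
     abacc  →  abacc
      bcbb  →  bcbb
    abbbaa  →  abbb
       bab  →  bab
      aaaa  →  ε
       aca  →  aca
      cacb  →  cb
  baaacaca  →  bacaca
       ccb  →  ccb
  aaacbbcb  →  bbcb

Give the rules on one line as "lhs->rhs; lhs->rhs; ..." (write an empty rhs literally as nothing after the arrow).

aa->; acb->b

  | cbba
  | bacb => bb
  | abacc
  | bcbb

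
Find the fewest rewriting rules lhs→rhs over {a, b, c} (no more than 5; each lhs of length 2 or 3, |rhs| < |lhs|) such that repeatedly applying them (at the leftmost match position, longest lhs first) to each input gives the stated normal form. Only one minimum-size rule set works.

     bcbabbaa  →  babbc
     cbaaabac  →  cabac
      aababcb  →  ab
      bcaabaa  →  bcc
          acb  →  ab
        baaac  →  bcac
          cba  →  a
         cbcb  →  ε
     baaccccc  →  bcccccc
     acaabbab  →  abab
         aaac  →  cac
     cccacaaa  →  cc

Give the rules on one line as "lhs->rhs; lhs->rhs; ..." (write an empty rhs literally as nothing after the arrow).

aa->c; acb->ab; cb->; cca->a

  | bcbabbaa => babbaa => babbc
  | cbaaabac => aaabac => cabac
  | aababcb => cbabcb => abcb => ab
  | bcaabaa => bccbaa => bcaa => bcc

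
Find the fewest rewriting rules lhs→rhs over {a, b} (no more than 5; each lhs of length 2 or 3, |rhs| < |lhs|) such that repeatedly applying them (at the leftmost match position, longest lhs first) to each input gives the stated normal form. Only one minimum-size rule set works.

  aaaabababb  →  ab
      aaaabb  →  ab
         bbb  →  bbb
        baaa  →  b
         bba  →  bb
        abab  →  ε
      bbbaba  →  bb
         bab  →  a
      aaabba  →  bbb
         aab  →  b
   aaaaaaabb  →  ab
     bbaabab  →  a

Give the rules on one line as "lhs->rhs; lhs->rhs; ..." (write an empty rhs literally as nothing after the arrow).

aa->; aaa->b; ba->b; bab->a

  | aaaabababb => babababb => aababb => babb => ab
  | aaaabb => babb => ab
  | bbb
  | baaa => baa => ba => b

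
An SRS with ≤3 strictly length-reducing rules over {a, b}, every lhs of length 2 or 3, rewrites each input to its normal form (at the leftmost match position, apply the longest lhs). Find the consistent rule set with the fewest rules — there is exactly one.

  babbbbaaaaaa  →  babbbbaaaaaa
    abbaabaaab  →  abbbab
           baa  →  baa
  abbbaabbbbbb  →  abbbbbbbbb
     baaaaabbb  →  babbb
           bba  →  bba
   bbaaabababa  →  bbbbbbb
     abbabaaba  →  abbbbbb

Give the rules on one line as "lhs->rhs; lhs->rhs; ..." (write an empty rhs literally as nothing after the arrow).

aab->b; aba->bb

  | babbbbaaaaaa
  | abbaabaaab => abbbaaab => abbbab
  | baa
  | abbbaabbbbbb => abbbbbbbbb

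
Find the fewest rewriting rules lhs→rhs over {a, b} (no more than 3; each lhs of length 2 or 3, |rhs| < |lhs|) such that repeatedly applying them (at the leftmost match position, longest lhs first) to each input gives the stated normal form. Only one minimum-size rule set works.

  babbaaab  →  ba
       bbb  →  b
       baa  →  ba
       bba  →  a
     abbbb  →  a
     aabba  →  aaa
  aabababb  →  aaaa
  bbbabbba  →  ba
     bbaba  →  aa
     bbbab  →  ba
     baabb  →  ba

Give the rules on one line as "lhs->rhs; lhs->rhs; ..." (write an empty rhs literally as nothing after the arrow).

ab->a; baa->ba; bb->

  | babbaaab => babaaab => baaaab => baaab => baab => bab => ba
  | bbb => b
  | baa => ba
  | bba => a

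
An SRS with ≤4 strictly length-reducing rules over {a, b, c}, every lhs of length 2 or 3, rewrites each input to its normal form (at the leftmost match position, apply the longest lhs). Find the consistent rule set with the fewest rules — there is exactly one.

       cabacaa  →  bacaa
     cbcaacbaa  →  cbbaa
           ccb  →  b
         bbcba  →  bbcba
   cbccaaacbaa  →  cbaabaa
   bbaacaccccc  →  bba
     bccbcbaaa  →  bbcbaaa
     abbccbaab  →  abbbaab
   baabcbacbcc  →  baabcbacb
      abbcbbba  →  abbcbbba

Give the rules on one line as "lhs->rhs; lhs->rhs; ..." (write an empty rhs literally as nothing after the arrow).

  | cabacaa => bacaa
  | cbcaacbaa => cbcabaa => cbbaa
  | ccb => b
  | bbcba

aac->a; cab->b; cc->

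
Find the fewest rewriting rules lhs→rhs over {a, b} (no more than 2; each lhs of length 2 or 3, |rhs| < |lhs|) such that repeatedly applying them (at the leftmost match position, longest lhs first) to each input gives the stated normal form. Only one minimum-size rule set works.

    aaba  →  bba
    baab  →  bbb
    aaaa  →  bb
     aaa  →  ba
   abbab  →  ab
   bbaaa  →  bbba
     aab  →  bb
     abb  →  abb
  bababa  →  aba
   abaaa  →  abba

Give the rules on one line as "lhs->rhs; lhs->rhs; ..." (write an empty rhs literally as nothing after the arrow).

  | aaba => bba
  | baab => bbb
  | aaaa => baa => bb
  | aaa => ba

aa->b; bab->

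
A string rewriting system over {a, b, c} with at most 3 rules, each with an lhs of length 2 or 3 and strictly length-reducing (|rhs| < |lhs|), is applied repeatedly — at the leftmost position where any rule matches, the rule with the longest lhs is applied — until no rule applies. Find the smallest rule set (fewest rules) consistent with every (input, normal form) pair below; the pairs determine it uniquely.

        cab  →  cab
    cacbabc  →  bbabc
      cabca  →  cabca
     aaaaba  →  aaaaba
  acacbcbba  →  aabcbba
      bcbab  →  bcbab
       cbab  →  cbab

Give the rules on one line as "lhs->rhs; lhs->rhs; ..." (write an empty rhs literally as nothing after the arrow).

ac->a; cac->b

  | cab
  | cacbabc => bbabc
  | cabca
  | aaaaba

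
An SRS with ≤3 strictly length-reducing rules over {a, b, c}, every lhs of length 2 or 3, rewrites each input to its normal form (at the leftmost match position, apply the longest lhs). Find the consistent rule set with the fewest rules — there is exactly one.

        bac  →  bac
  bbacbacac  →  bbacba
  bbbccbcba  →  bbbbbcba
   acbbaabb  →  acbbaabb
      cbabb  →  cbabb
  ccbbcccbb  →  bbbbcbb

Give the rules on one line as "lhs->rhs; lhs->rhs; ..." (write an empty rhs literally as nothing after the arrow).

cac->; cc->b

  | bac
  | bbacbacac => bbacba
  | bbbccbcba => bbbbbcba
  | acbbaabb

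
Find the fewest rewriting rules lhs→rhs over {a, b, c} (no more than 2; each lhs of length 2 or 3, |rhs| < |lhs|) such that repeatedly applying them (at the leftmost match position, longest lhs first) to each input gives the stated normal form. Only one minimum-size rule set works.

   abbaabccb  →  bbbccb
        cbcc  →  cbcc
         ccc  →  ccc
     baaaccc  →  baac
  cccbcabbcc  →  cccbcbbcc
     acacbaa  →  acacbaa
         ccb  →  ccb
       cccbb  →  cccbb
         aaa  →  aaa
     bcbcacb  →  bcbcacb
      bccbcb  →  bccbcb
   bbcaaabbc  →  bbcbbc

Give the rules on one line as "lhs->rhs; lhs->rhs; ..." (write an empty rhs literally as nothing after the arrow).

  | abbaabccb => bbaabccb => bbabccb => bbbccb
  | cbcc
  | ccc
  | baaaccc => baac

ab->b; acc->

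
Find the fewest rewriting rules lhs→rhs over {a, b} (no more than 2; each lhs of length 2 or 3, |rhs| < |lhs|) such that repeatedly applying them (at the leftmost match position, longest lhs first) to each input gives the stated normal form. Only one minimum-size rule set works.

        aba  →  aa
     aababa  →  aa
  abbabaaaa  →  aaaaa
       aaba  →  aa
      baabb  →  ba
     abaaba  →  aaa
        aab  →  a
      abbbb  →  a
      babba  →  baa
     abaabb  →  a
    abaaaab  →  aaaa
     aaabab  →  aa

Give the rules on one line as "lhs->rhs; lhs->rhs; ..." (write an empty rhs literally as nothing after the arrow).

aab->a; ab->a

  | aba => aa
  | aababa => aaba => aa
  | abbabaaaa => ababaaaa => aabaaaa => aaaaa
  | aaba => aa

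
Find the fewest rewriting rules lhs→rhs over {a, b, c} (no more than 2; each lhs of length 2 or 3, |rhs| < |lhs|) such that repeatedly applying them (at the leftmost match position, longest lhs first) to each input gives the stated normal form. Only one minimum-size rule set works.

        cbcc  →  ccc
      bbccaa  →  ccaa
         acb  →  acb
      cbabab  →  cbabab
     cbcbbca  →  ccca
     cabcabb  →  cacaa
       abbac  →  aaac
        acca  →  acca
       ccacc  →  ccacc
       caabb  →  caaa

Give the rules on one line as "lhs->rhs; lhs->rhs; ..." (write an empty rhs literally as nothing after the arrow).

abb->aa; bc->c

  | cbcc => ccc
  | bbccaa => bccaa => ccaa
  | acb
  | cbabab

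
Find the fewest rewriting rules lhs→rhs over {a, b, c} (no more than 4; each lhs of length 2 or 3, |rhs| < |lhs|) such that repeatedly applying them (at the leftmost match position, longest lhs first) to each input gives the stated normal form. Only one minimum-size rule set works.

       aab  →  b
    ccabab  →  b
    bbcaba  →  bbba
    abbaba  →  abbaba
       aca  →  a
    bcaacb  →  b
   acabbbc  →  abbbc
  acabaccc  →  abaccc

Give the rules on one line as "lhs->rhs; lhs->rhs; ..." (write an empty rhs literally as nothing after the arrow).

aa->; ca->; cb->a

  | aab => b
  | ccabab => cbab => aab => b
  | bbcaba => bbba
  | abbaba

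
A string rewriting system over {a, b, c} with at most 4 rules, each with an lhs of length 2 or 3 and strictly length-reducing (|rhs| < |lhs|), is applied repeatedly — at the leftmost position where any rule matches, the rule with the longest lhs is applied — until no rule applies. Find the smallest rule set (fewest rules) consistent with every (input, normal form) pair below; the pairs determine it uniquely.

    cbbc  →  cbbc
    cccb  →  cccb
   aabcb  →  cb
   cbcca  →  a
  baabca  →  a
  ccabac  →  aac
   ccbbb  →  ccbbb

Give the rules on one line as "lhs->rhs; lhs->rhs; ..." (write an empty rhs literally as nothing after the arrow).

  | cbbc
  | cccb
  | aabcb => cb
  | cbcca => cbca => cba => ca => a

aab->; ba->a; ca->a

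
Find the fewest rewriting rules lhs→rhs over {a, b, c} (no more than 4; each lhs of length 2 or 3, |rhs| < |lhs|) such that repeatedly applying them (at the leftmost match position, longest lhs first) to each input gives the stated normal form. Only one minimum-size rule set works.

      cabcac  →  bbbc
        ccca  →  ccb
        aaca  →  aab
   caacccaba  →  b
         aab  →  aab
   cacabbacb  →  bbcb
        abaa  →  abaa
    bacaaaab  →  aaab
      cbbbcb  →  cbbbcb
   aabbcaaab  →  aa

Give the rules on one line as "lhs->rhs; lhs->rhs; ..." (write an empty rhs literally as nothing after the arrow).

acc->; bab->; bba->; ca->b

  | cabcac => bbcac => bbbc
  | ccca => ccb
  | aaca => aab
  | caacccaba => bacccaba => bcaba => bbba => b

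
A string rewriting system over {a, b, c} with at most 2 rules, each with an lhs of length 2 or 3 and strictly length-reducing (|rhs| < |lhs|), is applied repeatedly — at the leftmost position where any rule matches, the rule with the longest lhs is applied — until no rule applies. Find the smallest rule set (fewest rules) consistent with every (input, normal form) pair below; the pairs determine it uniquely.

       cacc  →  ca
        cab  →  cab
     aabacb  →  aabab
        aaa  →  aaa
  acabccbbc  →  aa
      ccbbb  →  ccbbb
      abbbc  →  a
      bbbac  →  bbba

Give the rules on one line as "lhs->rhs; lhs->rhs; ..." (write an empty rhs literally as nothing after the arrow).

  | cacc => cac => ca
  | cab
  | aabacb => aabab
  | aaa

ac->a; bc->c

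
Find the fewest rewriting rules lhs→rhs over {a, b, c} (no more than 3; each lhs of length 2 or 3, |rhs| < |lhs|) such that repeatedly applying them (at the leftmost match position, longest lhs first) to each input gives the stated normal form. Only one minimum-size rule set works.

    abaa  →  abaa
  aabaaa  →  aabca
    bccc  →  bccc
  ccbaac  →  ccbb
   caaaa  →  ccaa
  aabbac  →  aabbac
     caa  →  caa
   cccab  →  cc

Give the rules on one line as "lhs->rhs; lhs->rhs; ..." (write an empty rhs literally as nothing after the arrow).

aaa->ca; aac->b; cab->

  | abaa
  | aabaaa => aabca
  | bccc
  | ccbaac => ccbb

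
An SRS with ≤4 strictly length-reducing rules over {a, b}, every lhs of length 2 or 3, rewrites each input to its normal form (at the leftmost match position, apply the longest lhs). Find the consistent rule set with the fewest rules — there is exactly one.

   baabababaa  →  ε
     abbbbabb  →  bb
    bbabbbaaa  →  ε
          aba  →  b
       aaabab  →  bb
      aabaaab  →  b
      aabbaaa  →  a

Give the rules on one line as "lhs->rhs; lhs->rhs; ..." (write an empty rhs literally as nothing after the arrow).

  | baabababaa => abababaa => bbabaa => babaa => abaa => ba => ε
  | abbbbabb => bbbbabb => bbbabb => bbabb => babb => abb => bb
  | bbabbbaaa => babbbaaa => abbbaaa => bbbaaa => bbaa => ba => ε
  | aba => b

ab->b; aba->b; ba->; bab->ab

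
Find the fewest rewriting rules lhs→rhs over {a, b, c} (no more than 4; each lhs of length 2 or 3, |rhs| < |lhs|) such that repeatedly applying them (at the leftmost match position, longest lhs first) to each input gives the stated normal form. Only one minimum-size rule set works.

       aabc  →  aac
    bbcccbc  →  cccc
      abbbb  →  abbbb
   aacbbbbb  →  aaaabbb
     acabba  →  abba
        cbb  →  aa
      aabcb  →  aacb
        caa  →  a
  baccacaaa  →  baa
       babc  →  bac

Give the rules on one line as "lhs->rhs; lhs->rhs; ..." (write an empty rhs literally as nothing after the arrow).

  | aabc => aac
  | bbcccbc => bcccbc => cccbc => cccc
  | abbbb
  | aacbbbbb => aaaabbb

bc->c; ca->; cbb->aa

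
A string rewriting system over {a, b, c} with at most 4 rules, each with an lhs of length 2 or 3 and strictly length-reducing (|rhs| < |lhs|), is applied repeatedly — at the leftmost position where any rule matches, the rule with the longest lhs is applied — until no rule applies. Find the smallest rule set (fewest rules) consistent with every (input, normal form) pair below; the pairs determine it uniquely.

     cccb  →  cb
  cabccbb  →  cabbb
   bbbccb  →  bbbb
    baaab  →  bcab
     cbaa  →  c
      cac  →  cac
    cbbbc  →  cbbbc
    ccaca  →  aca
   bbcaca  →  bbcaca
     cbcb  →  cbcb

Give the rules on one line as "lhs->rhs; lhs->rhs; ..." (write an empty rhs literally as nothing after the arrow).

aa->c; cba->a; cc->

  | cccb => cb
  | cabccbb => cabbb
  | bbbccb => bbbb
  | baaab => bcab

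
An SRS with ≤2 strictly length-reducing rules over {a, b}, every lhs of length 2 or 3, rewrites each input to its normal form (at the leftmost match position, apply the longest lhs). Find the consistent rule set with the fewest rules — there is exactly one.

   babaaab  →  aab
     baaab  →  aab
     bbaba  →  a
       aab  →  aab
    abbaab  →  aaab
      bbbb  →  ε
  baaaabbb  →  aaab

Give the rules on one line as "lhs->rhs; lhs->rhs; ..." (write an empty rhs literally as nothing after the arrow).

ba->; bb->

  | babaaab => baaab => aab
  | baaab => aab
  | bbaba => aba => a
  | aab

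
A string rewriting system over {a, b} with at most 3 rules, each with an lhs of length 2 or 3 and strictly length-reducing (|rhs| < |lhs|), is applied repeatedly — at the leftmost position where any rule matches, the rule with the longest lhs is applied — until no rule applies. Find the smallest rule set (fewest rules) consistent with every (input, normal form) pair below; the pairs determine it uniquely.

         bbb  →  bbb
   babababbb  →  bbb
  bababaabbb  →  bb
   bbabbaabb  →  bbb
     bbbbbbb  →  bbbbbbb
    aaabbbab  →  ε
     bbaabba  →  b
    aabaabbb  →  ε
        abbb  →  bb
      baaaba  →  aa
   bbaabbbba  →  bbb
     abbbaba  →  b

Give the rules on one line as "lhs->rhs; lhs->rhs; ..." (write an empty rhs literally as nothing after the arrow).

ab->; ba->

  | bbb
  | babababbb => bababbb => babbb => bbb
  | bababaabbb => babaabbb => baabbb => abbb => bb
  | bbabbaabb => bbbaabb => bbabb => bbb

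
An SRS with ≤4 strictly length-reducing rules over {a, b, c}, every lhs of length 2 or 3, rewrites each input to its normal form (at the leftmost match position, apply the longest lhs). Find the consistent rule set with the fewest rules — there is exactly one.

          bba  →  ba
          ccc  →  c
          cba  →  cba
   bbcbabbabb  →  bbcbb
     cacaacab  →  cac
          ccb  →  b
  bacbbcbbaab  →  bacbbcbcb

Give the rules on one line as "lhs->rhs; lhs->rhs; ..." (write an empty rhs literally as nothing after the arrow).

  | bba => ba
  | ccc => c
  | cba
  | bbcbabbabb => bbcbbabb => bbcbabb => bbcbb

aa->c; ab->; bba->ba; cc->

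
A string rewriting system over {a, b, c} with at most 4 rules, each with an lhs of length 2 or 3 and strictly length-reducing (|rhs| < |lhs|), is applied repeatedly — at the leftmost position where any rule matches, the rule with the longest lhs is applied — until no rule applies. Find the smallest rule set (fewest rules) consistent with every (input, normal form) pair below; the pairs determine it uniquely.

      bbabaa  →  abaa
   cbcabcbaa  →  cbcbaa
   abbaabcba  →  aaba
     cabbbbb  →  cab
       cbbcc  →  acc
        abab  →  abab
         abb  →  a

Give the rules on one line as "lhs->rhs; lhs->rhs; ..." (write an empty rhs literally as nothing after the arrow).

  | bbabaa => abaa
  | cbcabcbaa => cbcbaa
  | abbaabcba => aaabcba => aaba
  | cabbbbb => cabbb => cab

abc->; bb->; cbb->a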